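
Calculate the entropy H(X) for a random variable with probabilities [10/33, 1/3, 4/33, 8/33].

H(X) = -Σ p(x) log₂ p(x)
  -10/33 × log₂(10/33) = 0.5220
  -1/3 × log₂(1/3) = 0.5283
  -4/33 × log₂(4/33) = 0.3690
  -8/33 × log₂(8/33) = 0.4956
H(X) = 1.9149 bits


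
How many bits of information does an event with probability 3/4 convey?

Information content I(x) = -log₂(p(x))
I = -log₂(3/4) = -log₂(0.7500)
I = 0.4150 bits


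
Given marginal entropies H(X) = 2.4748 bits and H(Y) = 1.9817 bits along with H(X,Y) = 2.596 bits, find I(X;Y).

I(X;Y) = H(X) + H(Y) - H(X,Y)
I(X;Y) = 2.4748 + 1.9817 - 2.596 = 1.8605 bits


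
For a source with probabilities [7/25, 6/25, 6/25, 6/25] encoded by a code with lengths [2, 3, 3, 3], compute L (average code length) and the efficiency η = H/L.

Average length L = Σ p_i × l_i = 2.7200 bits
Entropy H = 1.9966 bits
Efficiency η = H/L × 100% = 73.41%


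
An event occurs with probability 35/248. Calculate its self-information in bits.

Information content I(x) = -log₂(p(x))
I = -log₂(35/248) = -log₂(0.1411)
I = 2.8249 bits


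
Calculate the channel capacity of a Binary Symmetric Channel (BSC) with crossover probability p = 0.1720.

For BSC with error probability p:
C = 1 - H(p) where H(p) is binary entropy
H(0.1720) = -0.1720 × log₂(0.1720) - 0.8280 × log₂(0.8280)
H(p) = 0.6623
C = 1 - 0.6623 = 0.3377 bits/use


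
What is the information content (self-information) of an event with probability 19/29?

Information content I(x) = -log₂(p(x))
I = -log₂(19/29) = -log₂(0.6552)
I = 0.6101 bits


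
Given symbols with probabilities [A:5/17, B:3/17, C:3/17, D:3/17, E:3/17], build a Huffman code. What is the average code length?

Huffman tree construction:
Combine smallest probabilities repeatedly
Resulting codes:
  A: 10 (length 2)
  B: 110 (length 3)
  C: 111 (length 3)
  D: 00 (length 2)
  E: 01 (length 2)
Average length = Σ p(s) × length(s) = 2.3529 bits


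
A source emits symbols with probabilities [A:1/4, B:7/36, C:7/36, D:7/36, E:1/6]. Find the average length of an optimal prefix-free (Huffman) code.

Huffman tree construction:
Combine smallest probabilities repeatedly
Resulting codes:
  A: 10 (length 2)
  B: 111 (length 3)
  C: 00 (length 2)
  D: 01 (length 2)
  E: 110 (length 3)
Average length = Σ p(s) × length(s) = 2.3611 bits


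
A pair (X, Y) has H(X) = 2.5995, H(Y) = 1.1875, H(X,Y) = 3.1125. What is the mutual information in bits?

I(X;Y) = H(X) + H(Y) - H(X,Y)
I(X;Y) = 2.5995 + 1.1875 - 3.1125 = 0.6745 bits


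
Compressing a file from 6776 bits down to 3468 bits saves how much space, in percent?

Space savings = (1 - Compressed/Original) × 100%
= (1 - 3468/6776) × 100%
= 48.82%


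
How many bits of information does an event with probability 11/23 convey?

Information content I(x) = -log₂(p(x))
I = -log₂(11/23) = -log₂(0.4783)
I = 1.0641 bits


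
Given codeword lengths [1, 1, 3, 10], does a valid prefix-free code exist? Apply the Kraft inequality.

Kraft inequality: Σ 2^(-l_i) ≤ 1 for prefix-free code
Calculating: 2^(-1) + 2^(-1) + 2^(-3) + 2^(-10)
= 0.5 + 0.5 + 0.125 + 0.0009765625
= 1.1260
Since 1.1260 > 1, prefix-free code does not exist


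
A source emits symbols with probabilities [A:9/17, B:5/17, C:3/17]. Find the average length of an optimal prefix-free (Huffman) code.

Huffman tree construction:
Combine smallest probabilities repeatedly
Resulting codes:
  A: 1 (length 1)
  B: 01 (length 2)
  C: 00 (length 2)
Average length = Σ p(s) × length(s) = 1.4706 bits


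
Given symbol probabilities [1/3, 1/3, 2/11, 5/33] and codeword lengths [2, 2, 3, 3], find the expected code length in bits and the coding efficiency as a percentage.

Average length L = Σ p_i × l_i = 2.3333 bits
Entropy H = 1.9163 bits
Efficiency η = H/L × 100% = 82.13%


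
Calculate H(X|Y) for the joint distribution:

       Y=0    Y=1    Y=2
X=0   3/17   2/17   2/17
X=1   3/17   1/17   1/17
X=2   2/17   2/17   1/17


H(X|Y) = Σ_y p(y) H(X|Y=y)
  p(Y=0) = 8/17, H(X|Y=0) = 1.5613
  p(Y=1) = 5/17, H(X|Y=1) = 1.5219
  p(Y=2) = 4/17, H(X|Y=2) = 1.5000
H(X|Y) = 0.4706×1.5613 + 0.2941×1.5219 + 0.2353×1.5000 = 1.5353 bits


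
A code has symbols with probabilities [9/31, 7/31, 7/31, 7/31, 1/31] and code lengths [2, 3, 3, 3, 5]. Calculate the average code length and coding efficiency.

Average length L = Σ p_i × l_i = 2.7742 bits
Entropy H = 2.1321 bits
Efficiency η = H/L × 100% = 76.86%


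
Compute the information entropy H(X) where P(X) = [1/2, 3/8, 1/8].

H(X) = -Σ p(x) log₂ p(x)
  -1/2 × log₂(1/2) = 0.5000
  -3/8 × log₂(3/8) = 0.5306
  -1/8 × log₂(1/8) = 0.3750
H(X) = 1.4056 bits


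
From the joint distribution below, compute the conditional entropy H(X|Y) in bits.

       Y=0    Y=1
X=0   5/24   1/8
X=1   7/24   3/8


H(X|Y) = Σ_y p(y) H(X|Y=y)
  p(Y=0) = 1/2, H(X|Y=0) = 0.9799
  p(Y=1) = 1/2, H(X|Y=1) = 0.8113
H(X|Y) = 0.5000×0.9799 + 0.5000×0.8113 = 0.8956 bits


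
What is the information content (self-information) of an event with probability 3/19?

Information content I(x) = -log₂(p(x))
I = -log₂(3/19) = -log₂(0.1579)
I = 2.6630 bits


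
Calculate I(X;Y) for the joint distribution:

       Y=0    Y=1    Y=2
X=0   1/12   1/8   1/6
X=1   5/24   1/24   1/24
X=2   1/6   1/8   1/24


H(X) = 1.5774, H(Y) = 1.5343, H(X,Y) = 2.9550
I(X;Y) = H(X) + H(Y) - H(X,Y) = 0.1568 bits


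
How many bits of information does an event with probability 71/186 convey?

Information content I(x) = -log₂(p(x))
I = -log₂(71/186) = -log₂(0.3817)
I = 1.3894 bits


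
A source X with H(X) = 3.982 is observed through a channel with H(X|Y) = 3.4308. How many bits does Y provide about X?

I(X;Y) = H(X) - H(X|Y)
I(X;Y) = 3.982 - 3.4308 = 0.5512 bits


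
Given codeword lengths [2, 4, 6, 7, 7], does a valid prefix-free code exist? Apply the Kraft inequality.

Kraft inequality: Σ 2^(-l_i) ≤ 1 for prefix-free code
Calculating: 2^(-2) + 2^(-4) + 2^(-6) + 2^(-7) + 2^(-7)
= 0.25 + 0.0625 + 0.015625 + 0.0078125 + 0.0078125
= 0.3438
Since 0.3438 ≤ 1, prefix-free code exists


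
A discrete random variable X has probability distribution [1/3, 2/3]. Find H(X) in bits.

H(X) = -Σ p(x) log₂ p(x)
  -1/3 × log₂(1/3) = 0.5283
  -2/3 × log₂(2/3) = 0.3900
H(X) = 0.9183 bits


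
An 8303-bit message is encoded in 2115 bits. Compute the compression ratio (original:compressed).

Compression ratio = Original / Compressed
= 8303 / 2115 = 3.93:1


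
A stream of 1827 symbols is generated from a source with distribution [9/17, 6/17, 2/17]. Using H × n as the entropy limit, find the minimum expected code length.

Entropy H = 1.3793 bits/symbol
Minimum bits = H × n = 1.3793 × 1827
= 2519.95 bits


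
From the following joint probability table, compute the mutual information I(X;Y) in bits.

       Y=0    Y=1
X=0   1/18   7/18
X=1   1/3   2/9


H(X) = 0.9911, H(Y) = 0.9641, H(X,Y) = 1.7721
I(X;Y) = H(X) + H(Y) - H(X,Y) = 0.1831 bits


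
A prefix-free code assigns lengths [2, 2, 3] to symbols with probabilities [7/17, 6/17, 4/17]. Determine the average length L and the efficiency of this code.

Average length L = Σ p_i × l_i = 2.2353 bits
Entropy H = 1.5486 bits
Efficiency η = H/L × 100% = 69.28%


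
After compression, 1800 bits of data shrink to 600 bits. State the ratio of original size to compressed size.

Compression ratio = Original / Compressed
= 1800 / 600 = 3.00:1


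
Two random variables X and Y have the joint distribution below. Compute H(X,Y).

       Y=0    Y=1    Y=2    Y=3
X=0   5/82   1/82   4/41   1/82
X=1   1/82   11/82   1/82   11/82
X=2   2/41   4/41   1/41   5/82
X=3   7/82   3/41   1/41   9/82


H(X,Y) = -Σ p(x,y) log₂ p(x,y)
  p(0,0)=5/82: -0.0610 × log₂(0.0610) = 0.2461
  p(0,1)=1/82: -0.0122 × log₂(0.0122) = 0.0775
  p(0,2)=4/41: -0.0976 × log₂(0.0976) = 0.3276
  p(0,3)=1/82: -0.0122 × log₂(0.0122) = 0.0775
  p(1,0)=1/82: -0.0122 × log₂(0.0122) = 0.0775
  p(1,1)=11/82: -0.1341 × log₂(0.1341) = 0.3888
  p(1,2)=1/82: -0.0122 × log₂(0.0122) = 0.0775
  p(1,3)=11/82: -0.1341 × log₂(0.1341) = 0.3888
  p(2,0)=2/41: -0.0488 × log₂(0.0488) = 0.2126
  p(2,1)=4/41: -0.0976 × log₂(0.0976) = 0.3276
  p(2,2)=1/41: -0.0244 × log₂(0.0244) = 0.1307
  p(2,3)=5/82: -0.0610 × log₂(0.0610) = 0.2461
  p(3,0)=7/82: -0.0854 × log₂(0.0854) = 0.3031
  p(3,1)=3/41: -0.0732 × log₂(0.0732) = 0.2760
  p(3,2)=1/41: -0.0244 × log₂(0.0244) = 0.1307
  p(3,3)=9/82: -0.1098 × log₂(0.1098) = 0.3499
H(X,Y) = 3.6378 bits


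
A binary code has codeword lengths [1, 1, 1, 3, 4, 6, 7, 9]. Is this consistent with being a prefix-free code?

Kraft inequality: Σ 2^(-l_i) ≤ 1 for prefix-free code
Calculating: 2^(-1) + 2^(-1) + 2^(-1) + 2^(-3) + 2^(-4) + 2^(-6) + 2^(-7) + 2^(-9)
= 0.5 + 0.5 + 0.5 + 0.125 + 0.0625 + 0.015625 + 0.0078125 + 0.001953125
= 1.7129
Since 1.7129 > 1, prefix-free code does not exist


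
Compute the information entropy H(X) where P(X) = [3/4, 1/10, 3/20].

H(X) = -Σ p(x) log₂ p(x)
  -3/4 × log₂(3/4) = 0.3113
  -1/10 × log₂(1/10) = 0.3322
  -3/20 × log₂(3/20) = 0.4105
H(X) = 1.0540 bits


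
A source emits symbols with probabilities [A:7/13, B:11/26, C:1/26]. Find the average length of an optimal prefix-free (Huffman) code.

Huffman tree construction:
Combine smallest probabilities repeatedly
Resulting codes:
  A: 1 (length 1)
  B: 01 (length 2)
  C: 00 (length 2)
Average length = Σ p(s) × length(s) = 1.4615 bits


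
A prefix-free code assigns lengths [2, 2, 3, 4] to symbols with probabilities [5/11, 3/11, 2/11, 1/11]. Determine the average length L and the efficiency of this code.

Average length L = Σ p_i × l_i = 2.3636 bits
Entropy H = 1.7899 bits
Efficiency η = H/L × 100% = 75.73%


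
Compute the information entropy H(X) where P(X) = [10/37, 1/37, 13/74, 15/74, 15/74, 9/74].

H(X) = -Σ p(x) log₂ p(x)
  -10/37 × log₂(10/37) = 0.5101
  -1/37 × log₂(1/37) = 0.1408
  -13/74 × log₂(13/74) = 0.4408
  -15/74 × log₂(15/74) = 0.4667
  -15/74 × log₂(15/74) = 0.4667
  -9/74 × log₂(9/74) = 0.3697
H(X) = 2.3949 bits


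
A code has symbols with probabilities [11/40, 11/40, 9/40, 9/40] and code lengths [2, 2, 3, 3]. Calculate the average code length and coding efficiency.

Average length L = Σ p_i × l_i = 2.4500 bits
Entropy H = 1.9928 bits
Efficiency η = H/L × 100% = 81.34%


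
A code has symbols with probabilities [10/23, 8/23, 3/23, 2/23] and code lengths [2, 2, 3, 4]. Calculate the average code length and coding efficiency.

Average length L = Σ p_i × l_i = 2.3043 bits
Entropy H = 1.7421 bits
Efficiency η = H/L × 100% = 75.60%


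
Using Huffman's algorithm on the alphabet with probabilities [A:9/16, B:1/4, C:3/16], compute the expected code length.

Huffman tree construction:
Combine smallest probabilities repeatedly
Resulting codes:
  A: 1 (length 1)
  B: 01 (length 2)
  C: 00 (length 2)
Average length = Σ p(s) × length(s) = 1.4375 bits


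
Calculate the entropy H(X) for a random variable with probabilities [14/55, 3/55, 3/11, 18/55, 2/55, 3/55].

H(X) = -Σ p(x) log₂ p(x)
  -14/55 × log₂(14/55) = 0.5025
  -3/55 × log₂(3/55) = 0.2289
  -3/11 × log₂(3/11) = 0.5112
  -18/55 × log₂(18/55) = 0.5274
  -2/55 × log₂(2/55) = 0.1739
  -3/55 × log₂(3/55) = 0.2289
H(X) = 2.1727 bits


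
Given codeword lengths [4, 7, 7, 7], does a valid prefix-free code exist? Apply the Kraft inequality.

Kraft inequality: Σ 2^(-l_i) ≤ 1 for prefix-free code
Calculating: 2^(-4) + 2^(-7) + 2^(-7) + 2^(-7)
= 0.0625 + 0.0078125 + 0.0078125 + 0.0078125
= 0.0859
Since 0.0859 ≤ 1, prefix-free code exists


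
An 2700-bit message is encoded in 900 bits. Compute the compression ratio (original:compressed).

Compression ratio = Original / Compressed
= 2700 / 900 = 3.00:1


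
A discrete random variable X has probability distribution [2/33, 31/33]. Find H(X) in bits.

H(X) = -Σ p(x) log₂ p(x)
  -2/33 × log₂(2/33) = 0.2451
  -31/33 × log₂(31/33) = 0.0847
H(X) = 0.3298 bits


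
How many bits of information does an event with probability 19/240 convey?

Information content I(x) = -log₂(p(x))
I = -log₂(19/240) = -log₂(0.0792)
I = 3.6590 bits


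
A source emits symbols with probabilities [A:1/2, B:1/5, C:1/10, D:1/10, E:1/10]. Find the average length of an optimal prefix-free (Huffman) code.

Huffman tree construction:
Combine smallest probabilities repeatedly
Resulting codes:
  A: 0 (length 1)
  B: 111 (length 3)
  C: 100 (length 3)
  D: 101 (length 3)
  E: 110 (length 3)
Average length = Σ p(s) × length(s) = 2.0000 bits


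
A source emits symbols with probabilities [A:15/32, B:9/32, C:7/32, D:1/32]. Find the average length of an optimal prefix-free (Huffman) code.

Huffman tree construction:
Combine smallest probabilities repeatedly
Resulting codes:
  A: 0 (length 1)
  B: 11 (length 2)
  C: 101 (length 3)
  D: 100 (length 3)
Average length = Σ p(s) × length(s) = 1.7812 bits


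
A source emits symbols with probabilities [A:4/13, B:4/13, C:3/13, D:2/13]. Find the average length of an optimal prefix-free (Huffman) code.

Huffman tree construction:
Combine smallest probabilities repeatedly
Resulting codes:
  A: 10 (length 2)
  B: 11 (length 2)
  C: 01 (length 2)
  D: 00 (length 2)
Average length = Σ p(s) × length(s) = 2.0000 bits


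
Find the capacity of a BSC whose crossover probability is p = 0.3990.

For BSC with error probability p:
C = 1 - H(p) where H(p) is binary entropy
H(0.3990) = -0.3990 × log₂(0.3990) - 0.6010 × log₂(0.6010)
H(p) = 0.9704
C = 1 - 0.9704 = 0.0296 bits/use


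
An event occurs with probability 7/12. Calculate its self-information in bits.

Information content I(x) = -log₂(p(x))
I = -log₂(7/12) = -log₂(0.5833)
I = 0.7776 bits


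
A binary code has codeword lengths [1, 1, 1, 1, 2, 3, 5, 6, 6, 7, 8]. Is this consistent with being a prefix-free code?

Kraft inequality: Σ 2^(-l_i) ≤ 1 for prefix-free code
Calculating: 2^(-1) + 2^(-1) + 2^(-1) + 2^(-1) + 2^(-2) + 2^(-3) + 2^(-5) + 2^(-6) + 2^(-6) + 2^(-7) + 2^(-8)
= 0.5 + 0.5 + 0.5 + 0.5 + 0.25 + 0.125 + 0.03125 + 0.015625 + 0.015625 + 0.0078125 + 0.00390625
= 2.4492
Since 2.4492 > 1, prefix-free code does not exist


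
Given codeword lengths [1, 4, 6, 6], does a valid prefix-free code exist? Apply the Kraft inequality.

Kraft inequality: Σ 2^(-l_i) ≤ 1 for prefix-free code
Calculating: 2^(-1) + 2^(-4) + 2^(-6) + 2^(-6)
= 0.5 + 0.0625 + 0.015625 + 0.015625
= 0.5938
Since 0.5938 ≤ 1, prefix-free code exists


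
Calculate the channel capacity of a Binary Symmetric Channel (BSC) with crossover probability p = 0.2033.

For BSC with error probability p:
C = 1 - H(p) where H(p) is binary entropy
H(0.2033) = -0.2033 × log₂(0.2033) - 0.7967 × log₂(0.7967)
H(p) = 0.7285
C = 1 - 0.7285 = 0.2715 bits/use


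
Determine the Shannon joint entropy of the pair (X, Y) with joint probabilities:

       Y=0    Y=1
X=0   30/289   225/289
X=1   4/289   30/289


H(X,Y) = -Σ p(x,y) log₂ p(x,y)
  p(0,0)=30/289: -0.1038 × log₂(0.1038) = 0.3392
  p(0,1)=225/289: -0.7785 × log₂(0.7785) = 0.2812
  p(1,0)=4/289: -0.0138 × log₂(0.0138) = 0.0855
  p(1,1)=30/289: -0.1038 × log₂(0.1038) = 0.3392
H(X,Y) = 1.0451 bits


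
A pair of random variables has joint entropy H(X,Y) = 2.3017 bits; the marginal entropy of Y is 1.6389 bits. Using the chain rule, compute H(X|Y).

Chain rule: H(X,Y) = H(X|Y) + H(Y)
H(X|Y) = H(X,Y) - H(Y) = 2.3017 - 1.6389 = 0.6628 bits


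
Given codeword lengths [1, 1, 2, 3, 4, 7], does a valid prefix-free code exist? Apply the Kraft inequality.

Kraft inequality: Σ 2^(-l_i) ≤ 1 for prefix-free code
Calculating: 2^(-1) + 2^(-1) + 2^(-2) + 2^(-3) + 2^(-4) + 2^(-7)
= 0.5 + 0.5 + 0.25 + 0.125 + 0.0625 + 0.0078125
= 1.4453
Since 1.4453 > 1, prefix-free code does not exist


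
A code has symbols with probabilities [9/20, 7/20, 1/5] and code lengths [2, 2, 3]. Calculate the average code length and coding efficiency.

Average length L = Σ p_i × l_i = 2.2000 bits
Entropy H = 1.5129 bits
Efficiency η = H/L × 100% = 68.77%


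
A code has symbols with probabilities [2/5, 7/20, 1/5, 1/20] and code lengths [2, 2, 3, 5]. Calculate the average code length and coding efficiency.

Average length L = Σ p_i × l_i = 2.3500 bits
Entropy H = 1.7394 bits
Efficiency η = H/L × 100% = 74.02%


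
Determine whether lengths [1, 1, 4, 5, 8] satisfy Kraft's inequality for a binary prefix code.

Kraft inequality: Σ 2^(-l_i) ≤ 1 for prefix-free code
Calculating: 2^(-1) + 2^(-1) + 2^(-4) + 2^(-5) + 2^(-8)
= 0.5 + 0.5 + 0.0625 + 0.03125 + 0.00390625
= 1.0977
Since 1.0977 > 1, prefix-free code does not exist


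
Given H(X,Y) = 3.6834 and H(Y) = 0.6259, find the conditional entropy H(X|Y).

Chain rule: H(X,Y) = H(X|Y) + H(Y)
H(X|Y) = H(X,Y) - H(Y) = 3.6834 - 0.6259 = 3.0575 bits


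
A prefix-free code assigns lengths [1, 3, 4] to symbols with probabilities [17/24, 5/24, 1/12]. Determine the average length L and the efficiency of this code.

Average length L = Σ p_i × l_i = 1.6667 bits
Entropy H = 1.1226 bits
Efficiency η = H/L × 100% = 67.36%


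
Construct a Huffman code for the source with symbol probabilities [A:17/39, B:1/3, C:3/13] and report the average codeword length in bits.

Huffman tree construction:
Combine smallest probabilities repeatedly
Resulting codes:
  A: 0 (length 1)
  B: 11 (length 2)
  C: 10 (length 2)
Average length = Σ p(s) × length(s) = 1.5641 bits


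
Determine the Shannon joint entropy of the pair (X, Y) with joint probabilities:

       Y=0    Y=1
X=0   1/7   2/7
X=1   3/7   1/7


H(X,Y) = -Σ p(x,y) log₂ p(x,y)
  p(0,0)=1/7: -0.1429 × log₂(0.1429) = 0.4011
  p(0,1)=2/7: -0.2857 × log₂(0.2857) = 0.5164
  p(1,0)=3/7: -0.4286 × log₂(0.4286) = 0.5239
  p(1,1)=1/7: -0.1429 × log₂(0.1429) = 0.4011
H(X,Y) = 1.8424 bits


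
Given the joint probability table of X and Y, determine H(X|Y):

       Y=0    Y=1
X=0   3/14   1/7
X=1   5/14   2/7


H(X|Y) = Σ_y p(y) H(X|Y=y)
  p(Y=0) = 4/7, H(X|Y=0) = 0.9544
  p(Y=1) = 3/7, H(X|Y=1) = 0.9183
H(X|Y) = 0.5714×0.9544 + 0.4286×0.9183 = 0.9389 bits


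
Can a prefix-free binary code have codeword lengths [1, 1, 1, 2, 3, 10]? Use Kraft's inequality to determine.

Kraft inequality: Σ 2^(-l_i) ≤ 1 for prefix-free code
Calculating: 2^(-1) + 2^(-1) + 2^(-1) + 2^(-2) + 2^(-3) + 2^(-10)
= 0.5 + 0.5 + 0.5 + 0.25 + 0.125 + 0.0009765625
= 1.8760
Since 1.8760 > 1, prefix-free code does not exist


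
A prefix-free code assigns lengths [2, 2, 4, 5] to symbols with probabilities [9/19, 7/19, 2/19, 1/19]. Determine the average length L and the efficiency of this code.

Average length L = Σ p_i × l_i = 2.3684 bits
Entropy H = 1.6068 bits
Efficiency η = H/L × 100% = 67.84%


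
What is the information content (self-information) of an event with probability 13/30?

Information content I(x) = -log₂(p(x))
I = -log₂(13/30) = -log₂(0.4333)
I = 1.2065 bits


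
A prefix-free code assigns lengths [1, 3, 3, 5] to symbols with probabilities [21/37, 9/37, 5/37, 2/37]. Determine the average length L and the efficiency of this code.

Average length L = Σ p_i × l_i = 1.9730 bits
Entropy H = 1.5776 bits
Efficiency η = H/L × 100% = 79.96%


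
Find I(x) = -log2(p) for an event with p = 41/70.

Information content I(x) = -log₂(p(x))
I = -log₂(41/70) = -log₂(0.5857)
I = 0.7717 bits


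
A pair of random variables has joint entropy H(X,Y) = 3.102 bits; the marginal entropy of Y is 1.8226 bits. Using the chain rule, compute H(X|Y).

Chain rule: H(X,Y) = H(X|Y) + H(Y)
H(X|Y) = H(X,Y) - H(Y) = 3.102 - 1.8226 = 1.2794 bits


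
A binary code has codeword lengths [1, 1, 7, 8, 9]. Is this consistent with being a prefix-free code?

Kraft inequality: Σ 2^(-l_i) ≤ 1 for prefix-free code
Calculating: 2^(-1) + 2^(-1) + 2^(-7) + 2^(-8) + 2^(-9)
= 0.5 + 0.5 + 0.0078125 + 0.00390625 + 0.001953125
= 1.0137
Since 1.0137 > 1, prefix-free code does not exist


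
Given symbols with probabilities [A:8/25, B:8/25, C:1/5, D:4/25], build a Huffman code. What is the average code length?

Huffman tree construction:
Combine smallest probabilities repeatedly
Resulting codes:
  A: 10 (length 2)
  B: 11 (length 2)
  C: 01 (length 2)
  D: 00 (length 2)
Average length = Σ p(s) × length(s) = 2.0000 bits


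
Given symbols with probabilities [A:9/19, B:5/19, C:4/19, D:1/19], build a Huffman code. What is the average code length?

Huffman tree construction:
Combine smallest probabilities repeatedly
Resulting codes:
  A: 0 (length 1)
  B: 10 (length 2)
  C: 111 (length 3)
  D: 110 (length 3)
Average length = Σ p(s) × length(s) = 1.7895 bits


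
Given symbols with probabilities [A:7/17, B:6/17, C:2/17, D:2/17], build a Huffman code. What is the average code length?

Huffman tree construction:
Combine smallest probabilities repeatedly
Resulting codes:
  A: 0 (length 1)
  B: 11 (length 2)
  C: 100 (length 3)
  D: 101 (length 3)
Average length = Σ p(s) × length(s) = 1.8235 bits


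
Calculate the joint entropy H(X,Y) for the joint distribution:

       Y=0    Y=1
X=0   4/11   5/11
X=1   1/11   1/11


H(X,Y) = -Σ p(x,y) log₂ p(x,y)
  p(0,0)=4/11: -0.3636 × log₂(0.3636) = 0.5307
  p(0,1)=5/11: -0.4545 × log₂(0.4545) = 0.5170
  p(1,0)=1/11: -0.0909 × log₂(0.0909) = 0.3145
  p(1,1)=1/11: -0.0909 × log₂(0.0909) = 0.3145
H(X,Y) = 1.6767 bits


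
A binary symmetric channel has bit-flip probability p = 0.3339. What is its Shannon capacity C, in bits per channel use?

For BSC with error probability p:
C = 1 - H(p) where H(p) is binary entropy
H(0.3339) = -0.3339 × log₂(0.3339) - 0.6661 × log₂(0.6661)
H(p) = 0.9189
C = 1 - 0.9189 = 0.0811 bits/use


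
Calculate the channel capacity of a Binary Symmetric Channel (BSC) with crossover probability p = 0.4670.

For BSC with error probability p:
C = 1 - H(p) where H(p) is binary entropy
H(0.4670) = -0.4670 × log₂(0.4670) - 0.5330 × log₂(0.5330)
H(p) = 0.9969
C = 1 - 0.9969 = 0.0031 bits/use


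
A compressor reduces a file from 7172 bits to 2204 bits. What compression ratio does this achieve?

Compression ratio = Original / Compressed
= 7172 / 2204 = 3.25:1


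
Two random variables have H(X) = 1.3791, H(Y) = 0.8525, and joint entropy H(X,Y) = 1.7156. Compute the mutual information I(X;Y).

I(X;Y) = H(X) + H(Y) - H(X,Y)
I(X;Y) = 1.3791 + 0.8525 - 1.7156 = 0.516 bits


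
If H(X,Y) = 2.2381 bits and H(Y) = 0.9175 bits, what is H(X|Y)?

Chain rule: H(X,Y) = H(X|Y) + H(Y)
H(X|Y) = H(X,Y) - H(Y) = 2.2381 - 0.9175 = 1.3206 bits


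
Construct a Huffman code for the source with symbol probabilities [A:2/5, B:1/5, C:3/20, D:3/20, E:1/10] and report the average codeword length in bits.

Huffman tree construction:
Combine smallest probabilities repeatedly
Resulting codes:
  A: 0 (length 1)
  B: 111 (length 3)
  C: 101 (length 3)
  D: 110 (length 3)
  E: 100 (length 3)
Average length = Σ p(s) × length(s) = 2.2000 bits


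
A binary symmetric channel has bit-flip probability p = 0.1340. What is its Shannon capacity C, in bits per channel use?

For BSC with error probability p:
C = 1 - H(p) where H(p) is binary entropy
H(0.1340) = -0.1340 × log₂(0.1340) - 0.8660 × log₂(0.8660)
H(p) = 0.5683
C = 1 - 0.5683 = 0.4317 bits/use


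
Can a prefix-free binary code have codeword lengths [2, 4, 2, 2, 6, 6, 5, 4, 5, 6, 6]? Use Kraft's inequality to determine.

Kraft inequality: Σ 2^(-l_i) ≤ 1 for prefix-free code
Calculating: 2^(-2) + 2^(-4) + 2^(-2) + 2^(-2) + 2^(-6) + 2^(-6) + 2^(-5) + 2^(-4) + 2^(-5) + 2^(-6) + 2^(-6)
= 0.25 + 0.0625 + 0.25 + 0.25 + 0.015625 + 0.015625 + 0.03125 + 0.0625 + 0.03125 + 0.015625 + 0.015625
= 1.0000
Since 1.0000 ≤ 1, prefix-free code exists


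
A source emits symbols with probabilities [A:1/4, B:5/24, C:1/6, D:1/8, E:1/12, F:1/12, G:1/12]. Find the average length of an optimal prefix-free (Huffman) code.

Huffman tree construction:
Combine smallest probabilities repeatedly
Resulting codes:
  A: 10 (length 2)
  B: 00 (length 2)
  C: 110 (length 3)
  D: 011 (length 3)
  E: 1110 (length 4)
  F: 1111 (length 4)
  G: 010 (length 3)
Average length = Σ p(s) × length(s) = 2.7083 bits


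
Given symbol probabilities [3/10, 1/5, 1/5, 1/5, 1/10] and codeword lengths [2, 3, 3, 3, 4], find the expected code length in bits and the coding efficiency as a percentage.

Average length L = Σ p_i × l_i = 2.8000 bits
Entropy H = 2.2464 bits
Efficiency η = H/L × 100% = 80.23%


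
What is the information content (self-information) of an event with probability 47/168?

Information content I(x) = -log₂(p(x))
I = -log₂(47/168) = -log₂(0.2798)
I = 1.8377 bits


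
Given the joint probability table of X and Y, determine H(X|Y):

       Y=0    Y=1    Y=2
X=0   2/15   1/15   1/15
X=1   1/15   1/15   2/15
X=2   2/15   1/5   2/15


H(X|Y) = Σ_y p(y) H(X|Y=y)
  p(Y=0) = 1/3, H(X|Y=0) = 1.5219
  p(Y=1) = 1/3, H(X|Y=1) = 1.3710
  p(Y=2) = 1/3, H(X|Y=2) = 1.5219
H(X|Y) = 0.3333×1.5219 + 0.3333×1.3710 + 0.3333×1.5219 = 1.4716 bits


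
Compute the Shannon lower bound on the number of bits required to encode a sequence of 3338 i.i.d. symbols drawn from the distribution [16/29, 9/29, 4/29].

Entropy H = 1.3915 bits/symbol
Minimum bits = H × n = 1.3915 × 3338
= 4644.67 bits


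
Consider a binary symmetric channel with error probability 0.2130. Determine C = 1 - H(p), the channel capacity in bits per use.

For BSC with error probability p:
C = 1 - H(p) where H(p) is binary entropy
H(0.2130) = -0.2130 × log₂(0.2130) - 0.7870 × log₂(0.7870)
H(p) = 0.7472
C = 1 - 0.7472 = 0.2528 bits/use


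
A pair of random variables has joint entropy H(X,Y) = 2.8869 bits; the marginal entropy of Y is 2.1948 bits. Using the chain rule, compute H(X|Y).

Chain rule: H(X,Y) = H(X|Y) + H(Y)
H(X|Y) = H(X,Y) - H(Y) = 2.8869 - 2.1948 = 0.6921 bits


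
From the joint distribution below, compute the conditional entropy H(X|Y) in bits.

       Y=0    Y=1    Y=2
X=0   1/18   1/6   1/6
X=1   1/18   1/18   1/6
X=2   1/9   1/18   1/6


H(X|Y) = Σ_y p(y) H(X|Y=y)
  p(Y=0) = 2/9, H(X|Y=0) = 1.5000
  p(Y=1) = 5/18, H(X|Y=1) = 1.3710
  p(Y=2) = 1/2, H(X|Y=2) = 1.5850
H(X|Y) = 0.2222×1.5000 + 0.2778×1.3710 + 0.5000×1.5850 = 1.5066 bits


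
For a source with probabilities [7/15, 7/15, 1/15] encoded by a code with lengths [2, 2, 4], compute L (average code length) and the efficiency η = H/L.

Average length L = Σ p_i × l_i = 2.1333 bits
Entropy H = 1.2867 bits
Efficiency η = H/L × 100% = 60.31%


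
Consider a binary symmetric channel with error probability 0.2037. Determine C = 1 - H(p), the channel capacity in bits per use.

For BSC with error probability p:
C = 1 - H(p) where H(p) is binary entropy
H(0.2037) = -0.2037 × log₂(0.2037) - 0.7963 × log₂(0.7963)
H(p) = 0.7293
C = 1 - 0.7293 = 0.2707 bits/use


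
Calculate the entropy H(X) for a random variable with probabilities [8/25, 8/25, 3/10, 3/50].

H(X) = -Σ p(x) log₂ p(x)
  -8/25 × log₂(8/25) = 0.5260
  -8/25 × log₂(8/25) = 0.5260
  -3/10 × log₂(3/10) = 0.5211
  -3/50 × log₂(3/50) = 0.2435
H(X) = 1.8167 bits


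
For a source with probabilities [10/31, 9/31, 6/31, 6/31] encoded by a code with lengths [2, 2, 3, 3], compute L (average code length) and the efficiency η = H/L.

Average length L = Σ p_i × l_i = 2.3871 bits
Entropy H = 1.9617 bits
Efficiency η = H/L × 100% = 82.18%


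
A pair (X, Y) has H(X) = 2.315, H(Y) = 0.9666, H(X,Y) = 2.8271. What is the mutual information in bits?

I(X;Y) = H(X) + H(Y) - H(X,Y)
I(X;Y) = 2.315 + 0.9666 - 2.8271 = 0.4545 bits


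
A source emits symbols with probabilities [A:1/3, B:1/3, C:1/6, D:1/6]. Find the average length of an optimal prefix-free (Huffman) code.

Huffman tree construction:
Combine smallest probabilities repeatedly
Resulting codes:
  A: 10 (length 2)
  B: 11 (length 2)
  C: 00 (length 2)
  D: 01 (length 2)
Average length = Σ p(s) × length(s) = 2.0000 bits


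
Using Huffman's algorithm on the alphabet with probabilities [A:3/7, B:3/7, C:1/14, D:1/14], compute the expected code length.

Huffman tree construction:
Combine smallest probabilities repeatedly
Resulting codes:
  A: 11 (length 2)
  B: 0 (length 1)
  C: 100 (length 3)
  D: 101 (length 3)
Average length = Σ p(s) × length(s) = 1.7143 bits


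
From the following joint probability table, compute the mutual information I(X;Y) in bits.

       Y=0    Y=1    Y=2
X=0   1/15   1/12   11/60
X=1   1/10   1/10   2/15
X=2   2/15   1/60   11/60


H(X) = 1.5850, H(Y) = 1.4855, H(X,Y) = 2.9946
I(X;Y) = H(X) + H(Y) - H(X,Y) = 0.0758 bits


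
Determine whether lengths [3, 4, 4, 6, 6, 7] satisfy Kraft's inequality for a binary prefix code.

Kraft inequality: Σ 2^(-l_i) ≤ 1 for prefix-free code
Calculating: 2^(-3) + 2^(-4) + 2^(-4) + 2^(-6) + 2^(-6) + 2^(-7)
= 0.125 + 0.0625 + 0.0625 + 0.015625 + 0.015625 + 0.0078125
= 0.2891
Since 0.2891 ≤ 1, prefix-free code exists


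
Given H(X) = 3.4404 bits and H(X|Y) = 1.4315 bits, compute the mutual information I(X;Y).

I(X;Y) = H(X) - H(X|Y)
I(X;Y) = 3.4404 - 1.4315 = 2.0089 bits


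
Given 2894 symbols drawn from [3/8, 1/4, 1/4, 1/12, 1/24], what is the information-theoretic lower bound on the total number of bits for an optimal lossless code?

Entropy H = 2.0204 bits/symbol
Minimum bits = H × n = 2.0204 × 2894
= 5847.11 bits


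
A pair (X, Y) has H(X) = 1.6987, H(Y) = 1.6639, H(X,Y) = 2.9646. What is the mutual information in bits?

I(X;Y) = H(X) + H(Y) - H(X,Y)
I(X;Y) = 1.6987 + 1.6639 - 2.9646 = 0.398 bits


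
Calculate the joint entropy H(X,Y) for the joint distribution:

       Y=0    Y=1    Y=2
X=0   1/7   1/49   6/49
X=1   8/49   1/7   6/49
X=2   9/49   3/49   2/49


H(X,Y) = -Σ p(x,y) log₂ p(x,y)
  p(0,0)=1/7: -0.1429 × log₂(0.1429) = 0.4011
  p(0,1)=1/49: -0.0204 × log₂(0.0204) = 0.1146
  p(0,2)=6/49: -0.1224 × log₂(0.1224) = 0.3710
  p(1,0)=8/49: -0.1633 × log₂(0.1633) = 0.4269
  p(1,1)=1/7: -0.1429 × log₂(0.1429) = 0.4011
  p(1,2)=6/49: -0.1224 × log₂(0.1224) = 0.3710
  p(2,0)=9/49: -0.1837 × log₂(0.1837) = 0.4490
  p(2,1)=3/49: -0.0612 × log₂(0.0612) = 0.2467
  p(2,2)=2/49: -0.0408 × log₂(0.0408) = 0.1884
H(X,Y) = 2.9697 bits


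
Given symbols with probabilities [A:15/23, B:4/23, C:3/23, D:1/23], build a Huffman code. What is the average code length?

Huffman tree construction:
Combine smallest probabilities repeatedly
Resulting codes:
  A: 1 (length 1)
  B: 00 (length 2)
  C: 011 (length 3)
  D: 010 (length 3)
Average length = Σ p(s) × length(s) = 1.5217 bits


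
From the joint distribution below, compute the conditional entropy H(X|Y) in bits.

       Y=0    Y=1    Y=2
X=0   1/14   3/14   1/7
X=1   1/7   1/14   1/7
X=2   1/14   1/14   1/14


H(X|Y) = Σ_y p(y) H(X|Y=y)
  p(Y=0) = 2/7, H(X|Y=0) = 1.5000
  p(Y=1) = 5/14, H(X|Y=1) = 1.3710
  p(Y=2) = 5/14, H(X|Y=2) = 1.5219
H(X|Y) = 0.2857×1.5000 + 0.3571×1.3710 + 0.3571×1.5219 = 1.4617 bits


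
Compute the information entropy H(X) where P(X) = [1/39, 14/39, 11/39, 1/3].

H(X) = -Σ p(x) log₂ p(x)
  -1/39 × log₂(1/39) = 0.1355
  -14/39 × log₂(14/39) = 0.5306
  -11/39 × log₂(11/39) = 0.5150
  -1/3 × log₂(1/3) = 0.5283
H(X) = 1.7094 bits


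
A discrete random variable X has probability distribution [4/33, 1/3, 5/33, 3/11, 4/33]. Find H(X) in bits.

H(X) = -Σ p(x) log₂ p(x)
  -4/33 × log₂(4/33) = 0.3690
  -1/3 × log₂(1/3) = 0.5283
  -5/33 × log₂(5/33) = 0.4125
  -3/11 × log₂(3/11) = 0.5112
  -4/33 × log₂(4/33) = 0.3690
H(X) = 2.1901 bits


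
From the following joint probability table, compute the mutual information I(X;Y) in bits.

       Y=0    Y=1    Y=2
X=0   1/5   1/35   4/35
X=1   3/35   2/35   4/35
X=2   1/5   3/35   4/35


H(X) = 1.5621, H(Y) = 1.4717, H(X,Y) = 2.9918
I(X;Y) = H(X) + H(Y) - H(X,Y) = 0.0420 bits


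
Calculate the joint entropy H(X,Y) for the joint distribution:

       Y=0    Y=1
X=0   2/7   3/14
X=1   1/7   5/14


H(X,Y) = -Σ p(x,y) log₂ p(x,y)
  p(0,0)=2/7: -0.2857 × log₂(0.2857) = 0.5164
  p(0,1)=3/14: -0.2143 × log₂(0.2143) = 0.4762
  p(1,0)=1/7: -0.1429 × log₂(0.1429) = 0.4011
  p(1,1)=5/14: -0.3571 × log₂(0.3571) = 0.5305
H(X,Y) = 1.9242 bits


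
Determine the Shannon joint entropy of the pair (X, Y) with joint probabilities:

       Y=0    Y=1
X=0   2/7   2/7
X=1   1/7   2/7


H(X,Y) = -Σ p(x,y) log₂ p(x,y)
  p(0,0)=2/7: -0.2857 × log₂(0.2857) = 0.5164
  p(0,1)=2/7: -0.2857 × log₂(0.2857) = 0.5164
  p(1,0)=1/7: -0.1429 × log₂(0.1429) = 0.4011
  p(1,1)=2/7: -0.2857 × log₂(0.2857) = 0.5164
H(X,Y) = 1.9502 bits


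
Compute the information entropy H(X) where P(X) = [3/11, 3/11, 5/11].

H(X) = -Σ p(x) log₂ p(x)
  -3/11 × log₂(3/11) = 0.5112
  -3/11 × log₂(3/11) = 0.5112
  -5/11 × log₂(5/11) = 0.5170
H(X) = 1.5395 bits


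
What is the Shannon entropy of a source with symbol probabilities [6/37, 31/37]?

H(X) = -Σ p(x) log₂ p(x)
  -6/37 × log₂(6/37) = 0.4256
  -31/37 × log₂(31/37) = 0.2139
H(X) = 0.6395 bits


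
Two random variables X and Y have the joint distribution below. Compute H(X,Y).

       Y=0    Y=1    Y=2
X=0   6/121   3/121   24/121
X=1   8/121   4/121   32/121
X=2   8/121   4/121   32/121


H(X,Y) = -Σ p(x,y) log₂ p(x,y)
  p(0,0)=6/121: -0.0496 × log₂(0.0496) = 0.2149
  p(0,1)=3/121: -0.0248 × log₂(0.0248) = 0.1322
  p(0,2)=24/121: -0.1983 × log₂(0.1983) = 0.4629
  p(1,0)=8/121: -0.0661 × log₂(0.0661) = 0.2591
  p(1,1)=4/121: -0.0331 × log₂(0.0331) = 0.1626
  p(1,2)=32/121: -0.2645 × log₂(0.2645) = 0.5075
  p(2,0)=8/121: -0.0661 × log₂(0.0661) = 0.2591
  p(2,1)=4/121: -0.0331 × log₂(0.0331) = 0.1626
  p(2,2)=32/121: -0.2645 × log₂(0.2645) = 0.5075
H(X,Y) = 2.6684 bits


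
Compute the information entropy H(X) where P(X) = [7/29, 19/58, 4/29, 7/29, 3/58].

H(X) = -Σ p(x) log₂ p(x)
  -7/29 × log₂(7/29) = 0.4950
  -19/58 × log₂(19/58) = 0.5274
  -4/29 × log₂(4/29) = 0.3942
  -7/29 × log₂(7/29) = 0.4950
  -3/58 × log₂(3/58) = 0.2210
H(X) = 2.1326 bits


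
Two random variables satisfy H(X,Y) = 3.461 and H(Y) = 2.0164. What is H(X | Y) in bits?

Chain rule: H(X,Y) = H(X|Y) + H(Y)
H(X|Y) = H(X,Y) - H(Y) = 3.461 - 2.0164 = 1.4446 bits


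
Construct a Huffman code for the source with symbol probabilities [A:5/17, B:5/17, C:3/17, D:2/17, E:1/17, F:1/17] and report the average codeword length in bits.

Huffman tree construction:
Combine smallest probabilities repeatedly
Resulting codes:
  A: 10 (length 2)
  B: 11 (length 2)
  C: 00 (length 2)
  D: 010 (length 3)
  E: 0110 (length 4)
  F: 0111 (length 4)
Average length = Σ p(s) × length(s) = 2.3529 bits


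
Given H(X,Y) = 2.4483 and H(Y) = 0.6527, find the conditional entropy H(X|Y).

Chain rule: H(X,Y) = H(X|Y) + H(Y)
H(X|Y) = H(X,Y) - H(Y) = 2.4483 - 0.6527 = 1.7956 bits


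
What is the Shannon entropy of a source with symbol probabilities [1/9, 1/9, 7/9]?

H(X) = -Σ p(x) log₂ p(x)
  -1/9 × log₂(1/9) = 0.3522
  -1/9 × log₂(1/9) = 0.3522
  -7/9 × log₂(7/9) = 0.2820
H(X) = 0.9864 bits


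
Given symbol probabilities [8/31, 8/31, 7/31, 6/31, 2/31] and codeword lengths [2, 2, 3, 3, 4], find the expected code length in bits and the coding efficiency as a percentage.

Average length L = Σ p_i × l_i = 2.5484 bits
Entropy H = 2.2071 bits
Efficiency η = H/L × 100% = 86.61%


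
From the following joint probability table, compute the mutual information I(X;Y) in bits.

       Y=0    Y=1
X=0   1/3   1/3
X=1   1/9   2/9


H(X) = 0.9183, H(Y) = 0.9911, H(X,Y) = 1.8911
I(X;Y) = H(X) + H(Y) - H(X,Y) = 0.0183 bits


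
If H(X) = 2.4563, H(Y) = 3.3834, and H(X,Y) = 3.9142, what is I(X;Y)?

I(X;Y) = H(X) + H(Y) - H(X,Y)
I(X;Y) = 2.4563 + 3.3834 - 3.9142 = 1.9255 bits


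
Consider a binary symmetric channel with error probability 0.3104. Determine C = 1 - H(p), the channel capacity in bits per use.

For BSC with error probability p:
C = 1 - H(p) where H(p) is binary entropy
H(0.3104) = -0.3104 × log₂(0.3104) - 0.6896 × log₂(0.6896)
H(p) = 0.8936
C = 1 - 0.8936 = 0.1064 bits/use


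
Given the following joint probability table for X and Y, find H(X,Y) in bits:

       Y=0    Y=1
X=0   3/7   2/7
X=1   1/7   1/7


H(X,Y) = -Σ p(x,y) log₂ p(x,y)
  p(0,0)=3/7: -0.4286 × log₂(0.4286) = 0.5239
  p(0,1)=2/7: -0.2857 × log₂(0.2857) = 0.5164
  p(1,0)=1/7: -0.1429 × log₂(0.1429) = 0.4011
  p(1,1)=1/7: -0.1429 × log₂(0.1429) = 0.4011
H(X,Y) = 1.8424 bits


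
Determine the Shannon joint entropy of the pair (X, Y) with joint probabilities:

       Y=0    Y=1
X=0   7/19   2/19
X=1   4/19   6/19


H(X,Y) = -Σ p(x,y) log₂ p(x,y)
  p(0,0)=7/19: -0.3684 × log₂(0.3684) = 0.5307
  p(0,1)=2/19: -0.1053 × log₂(0.1053) = 0.3419
  p(1,0)=4/19: -0.2105 × log₂(0.2105) = 0.4732
  p(1,1)=6/19: -0.3158 × log₂(0.3158) = 0.5251
H(X,Y) = 1.8710 bits


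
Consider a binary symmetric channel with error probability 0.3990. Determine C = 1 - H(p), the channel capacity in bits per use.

For BSC with error probability p:
C = 1 - H(p) where H(p) is binary entropy
H(0.3990) = -0.3990 × log₂(0.3990) - 0.6010 × log₂(0.6010)
H(p) = 0.9704
C = 1 - 0.9704 = 0.0296 bits/use


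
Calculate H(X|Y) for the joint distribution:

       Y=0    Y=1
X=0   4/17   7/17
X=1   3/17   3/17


H(X|Y) = Σ_y p(y) H(X|Y=y)
  p(Y=0) = 7/17, H(X|Y=0) = 0.9852
  p(Y=1) = 10/17, H(X|Y=1) = 0.8813
H(X|Y) = 0.4118×0.9852 + 0.5882×0.8813 = 0.9241 bits


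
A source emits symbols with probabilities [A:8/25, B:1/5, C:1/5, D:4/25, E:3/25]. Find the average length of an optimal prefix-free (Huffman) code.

Huffman tree construction:
Combine smallest probabilities repeatedly
Resulting codes:
  A: 11 (length 2)
  B: 00 (length 2)
  C: 01 (length 2)
  D: 101 (length 3)
  E: 100 (length 3)
Average length = Σ p(s) × length(s) = 2.2800 bits


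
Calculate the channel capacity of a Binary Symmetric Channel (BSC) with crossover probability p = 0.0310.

For BSC with error probability p:
C = 1 - H(p) where H(p) is binary entropy
H(0.0310) = -0.0310 × log₂(0.0310) - 0.9690 × log₂(0.9690)
H(p) = 0.1994
C = 1 - 0.1994 = 0.8006 bits/use


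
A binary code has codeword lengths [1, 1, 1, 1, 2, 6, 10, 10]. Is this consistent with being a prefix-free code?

Kraft inequality: Σ 2^(-l_i) ≤ 1 for prefix-free code
Calculating: 2^(-1) + 2^(-1) + 2^(-1) + 2^(-1) + 2^(-2) + 2^(-6) + 2^(-10) + 2^(-10)
= 0.5 + 0.5 + 0.5 + 0.5 + 0.25 + 0.015625 + 0.0009765625 + 0.0009765625
= 2.2676
Since 2.2676 > 1, prefix-free code does not exist


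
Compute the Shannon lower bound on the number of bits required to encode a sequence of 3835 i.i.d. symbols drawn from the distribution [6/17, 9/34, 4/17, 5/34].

Entropy H = 1.9357 bits/symbol
Minimum bits = H × n = 1.9357 × 3835
= 7423.57 bits


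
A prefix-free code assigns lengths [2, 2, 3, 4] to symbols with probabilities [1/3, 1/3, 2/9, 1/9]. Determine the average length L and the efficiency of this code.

Average length L = Σ p_i × l_i = 2.4444 bits
Entropy H = 1.8911 bits
Efficiency η = H/L × 100% = 77.36%


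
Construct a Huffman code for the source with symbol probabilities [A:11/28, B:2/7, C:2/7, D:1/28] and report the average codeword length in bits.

Huffman tree construction:
Combine smallest probabilities repeatedly
Resulting codes:
  A: 0 (length 1)
  B: 111 (length 3)
  C: 10 (length 2)
  D: 110 (length 3)
Average length = Σ p(s) × length(s) = 1.9286 bits


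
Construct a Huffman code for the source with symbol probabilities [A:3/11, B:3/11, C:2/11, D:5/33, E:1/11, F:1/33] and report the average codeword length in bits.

Huffman tree construction:
Combine smallest probabilities repeatedly
Resulting codes:
  A: 01 (length 2)
  B: 10 (length 2)
  C: 00 (length 2)
  D: 111 (length 3)
  E: 1101 (length 4)
  F: 1100 (length 4)
Average length = Σ p(s) × length(s) = 2.3939 bits
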